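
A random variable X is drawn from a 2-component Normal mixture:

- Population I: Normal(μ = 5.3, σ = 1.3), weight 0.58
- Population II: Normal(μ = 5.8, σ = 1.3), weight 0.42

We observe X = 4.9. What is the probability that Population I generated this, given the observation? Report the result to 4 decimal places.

0.6260

By Bayes' theorem, P(k | x) = π_k f_k(x) / Σ_j π_j f_j(x).
Component likelihoods at x = 4.9:
  p_I = 0.29269
  p_II = 0.241485
Unnormalised posteriors:
  π_I·p_I = 0.58 × 0.29269 = 0.16976
  π_II·p_II = 0.42 × 0.241485 = 0.101424
Denominator: 0.16976 + 0.101424 = 0.271184
Responsibility of Population I: 0.16976 / 0.271184 ≈ 0.6260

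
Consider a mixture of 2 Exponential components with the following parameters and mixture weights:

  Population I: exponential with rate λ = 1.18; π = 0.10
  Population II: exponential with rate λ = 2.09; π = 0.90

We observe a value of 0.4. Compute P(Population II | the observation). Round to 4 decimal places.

0.9172

Apply Bayes' rule: the posterior for each component is proportional to its prior times its likelihood at x.
Evaluate each component's likelihood at the observed value:
  f_I = 1.18·e^(−1.18·0.4) = 1.18·e^(−0.4720) = 0.736029
  f_II = 2.09·e^(−2.09·0.4) = 2.09·e^(−0.8360) = 0.905891
Prior × likelihood for each component:
  π_I·f_I = 0.10 × 0.736029 = 0.0736029
  π_II·f_II = 0.90 × 0.905891 = 0.815302
Marginal: 0.0736029 + 0.815302 = 0.888905
P(Population II | 0.4) ≈ 0.9172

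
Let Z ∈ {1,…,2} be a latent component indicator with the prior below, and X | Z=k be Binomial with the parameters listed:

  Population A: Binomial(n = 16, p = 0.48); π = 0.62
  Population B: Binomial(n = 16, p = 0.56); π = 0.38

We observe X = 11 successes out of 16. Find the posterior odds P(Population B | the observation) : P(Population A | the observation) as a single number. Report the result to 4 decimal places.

The posterior odds equal the prior odds times the likelihood ratio: (P(Z=i)/P(Z=j))·(f_i(x)/f_j(x)).
Component likelihoods at x = 11 successes out of 16:
  f_A = 0.0517551
  f_B = 0.122353
Odds = (0.38/0.62) × (0.122353/0.0517551) = 0.612903 × 2.36408 ≈ 1.4489

1.4489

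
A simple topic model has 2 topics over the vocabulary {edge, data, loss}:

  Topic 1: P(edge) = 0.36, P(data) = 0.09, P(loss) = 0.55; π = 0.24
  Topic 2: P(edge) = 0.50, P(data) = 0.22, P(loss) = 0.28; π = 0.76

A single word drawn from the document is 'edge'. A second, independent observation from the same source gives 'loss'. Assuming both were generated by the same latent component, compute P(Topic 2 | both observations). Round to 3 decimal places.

0.691

Apply Bayes' rule: the posterior for each component is proportional to its prior times its likelihood at x.
Since both observations come from the same component, the likelihood for component k is f_k(x₁)·f_k(x₂).
  L_1 = [0.36] × [0.55] = 0.198
  L_2 = [0.5] × [0.28] = 0.14
Multiply by the mixture weights:
  P(Z=1)·L_1 = 0.24 × 0.198 = 0.04752
  P(Z=2)·L_2 = 0.76 × 0.14 = 0.1064
Sum: 0.04752 + 0.1064 = 0.15392
Responsibility of Topic 2: 0.1064 / 0.15392 ≈ 0.691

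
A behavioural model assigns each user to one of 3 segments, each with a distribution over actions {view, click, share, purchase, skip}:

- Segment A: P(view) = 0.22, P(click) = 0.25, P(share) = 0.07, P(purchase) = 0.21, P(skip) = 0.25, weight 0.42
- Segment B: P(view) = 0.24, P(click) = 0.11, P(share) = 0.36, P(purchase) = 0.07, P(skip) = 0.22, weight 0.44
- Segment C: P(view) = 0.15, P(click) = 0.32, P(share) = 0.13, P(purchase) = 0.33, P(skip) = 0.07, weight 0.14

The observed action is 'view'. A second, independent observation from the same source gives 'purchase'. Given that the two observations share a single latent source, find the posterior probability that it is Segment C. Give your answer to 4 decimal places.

By Bayes' theorem, P(k | x) = π_k f_k(x) / Σ_j π_j f_j(x).
Since both observations come from the same component, the likelihood for component k is f_k(x₁)·f_k(x₂).
  f_A = [P(view | comp) = 0.22] × [0.21] = 0.0462
  f_B = [P(view | comp) = 0.24] × [0.07] = 0.0168
  f_C = [P(view | comp) = 0.15] × [0.33] = 0.0495
Prior × likelihood for each component:
  π_A·f_A = 0.42 × 0.0462 = 0.019404
  π_B·f_B = 0.44 × 0.0168 = 0.007392
  π_C·f_C = 0.14 × 0.0495 = 0.00693
Evidence: 0.019404 + 0.007392 + 0.00693 = 0.033726
So the posterior for Segment C is 0.00693 / 0.033726 ≈ 0.2055.

0.2055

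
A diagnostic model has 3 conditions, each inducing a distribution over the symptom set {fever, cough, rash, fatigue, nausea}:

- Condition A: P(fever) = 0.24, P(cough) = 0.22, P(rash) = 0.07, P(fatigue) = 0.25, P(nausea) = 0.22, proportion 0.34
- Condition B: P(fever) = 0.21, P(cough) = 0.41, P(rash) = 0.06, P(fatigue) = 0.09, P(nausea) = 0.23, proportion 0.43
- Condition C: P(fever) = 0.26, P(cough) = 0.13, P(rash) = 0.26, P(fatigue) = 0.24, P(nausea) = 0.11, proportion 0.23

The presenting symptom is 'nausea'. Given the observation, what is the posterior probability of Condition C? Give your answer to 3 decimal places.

Posterior ∝ prior × likelihood, so P(k | x) ∝ P(Z=k) f_k(x); normalise over all components.
Categorical probabilities:
  f_A = P(nausea | comp) = 0.22
  f_B = P(nausea | comp) = 0.23
  f_C = P(nausea | comp) = 0.11
Weight by the priors:
  P(Z=A)·f_A = 0.34 × 0.22 = 0.0748
  P(Z=B)·f_B = 0.43 × 0.23 = 0.0989
  P(Z=C)·f_C = 0.23 × 0.11 = 0.0253
Denominator: 0.0748 + 0.0989 + 0.0253 = 0.199
P(Condition C | x) ≈ 0.127

0.127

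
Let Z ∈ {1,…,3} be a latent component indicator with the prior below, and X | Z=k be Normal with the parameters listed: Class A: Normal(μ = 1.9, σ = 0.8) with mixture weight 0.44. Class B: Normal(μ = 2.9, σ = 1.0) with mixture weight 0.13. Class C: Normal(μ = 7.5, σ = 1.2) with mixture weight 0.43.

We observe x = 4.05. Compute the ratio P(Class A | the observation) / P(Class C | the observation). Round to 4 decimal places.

2.5856

The posterior odds equal the prior odds times the likelihood ratio: (π_i/π_j)·(f_i(x)/f_j(x)).
Normal densities:
  L_A = 0.0134723
  L_B = 0.205936
  L_C = 0.00533177
Odds = (0.44/0.43) × (0.0134723/0.00533177) = 1.02326 × 2.52679 ≈ 2.5856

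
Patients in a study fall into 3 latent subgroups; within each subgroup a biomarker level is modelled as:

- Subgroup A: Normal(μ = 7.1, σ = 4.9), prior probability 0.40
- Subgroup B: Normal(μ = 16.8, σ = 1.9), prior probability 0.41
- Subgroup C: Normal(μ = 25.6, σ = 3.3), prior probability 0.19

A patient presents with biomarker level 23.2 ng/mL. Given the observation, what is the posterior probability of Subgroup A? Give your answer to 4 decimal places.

The responsibility of component k is π_k f_k(x) divided by Σ_j π_j f_j(x).
Normal densities:
  L_A = (1/(4.9·√(2π)))·exp(−(23.2−7.1)²/(2·4.9²)) = 0.081417·exp(-5.39796) = 0.000368477
  L_B = (1/(1.9·√(2π)))·exp(−(23.2−16.8)²/(2·1.9²)) = 0.209970·exp(-5.67313) = 0.000721684
  L_C = (1/(3.3·√(2π)))·exp(−(23.2−25.6)²/(2·3.3²)) = 0.120892·exp(-0.26446) = 0.0927986
Weight by the priors:
  π_A·L_A = 0.40 × 0.000368477 = 0.000147391
  π_B·L_B = 0.41 × 0.000721684 = 0.000295891
  π_C·L_C = 0.19 × 0.0927986 = 0.0176317
Sum: 0.000147391 + 0.000295891 + 0.0176317 = 0.018075
P(Subgroup A | the observation) = 0.000147391 / 0.018075 ≈ 0.0082

0.0082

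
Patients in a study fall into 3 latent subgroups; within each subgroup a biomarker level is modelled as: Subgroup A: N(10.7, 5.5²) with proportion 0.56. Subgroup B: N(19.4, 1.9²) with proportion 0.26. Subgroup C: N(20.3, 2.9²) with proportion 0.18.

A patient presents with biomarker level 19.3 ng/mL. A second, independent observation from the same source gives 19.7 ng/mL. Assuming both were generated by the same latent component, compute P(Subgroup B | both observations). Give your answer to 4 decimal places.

0.7704

The responsibility of component k is P(Z=k) f_k(x) divided by Σ_j P(Z=j) f_j(x).
Since both observations come from the same component, the likelihood for component k is f_k(x₁)·f_k(x₂).
  L_A = [0.0213615] × [0.019015] = 0.000406188
  L_B = [0.209679] × [0.207369] = 0.0434808
  L_C = [0.129626] × [0.134653] = 0.0174546
Multiply by the mixture weights:
  P(Z=A)·L_A = 0.56 × 0.000406188 = 0.000227465
  P(Z=B)·L_B = 0.26 × 0.0434808 = 0.011305
  P(Z=C)·L_C = 0.18 × 0.0174546 = 0.00314182
Denominator: 0.000227465 + 0.011305 + 0.00314182 = 0.0146743
P(Subgroup B | x₁,x₂) = 0.011305 / 0.0146743 ≈ 0.7704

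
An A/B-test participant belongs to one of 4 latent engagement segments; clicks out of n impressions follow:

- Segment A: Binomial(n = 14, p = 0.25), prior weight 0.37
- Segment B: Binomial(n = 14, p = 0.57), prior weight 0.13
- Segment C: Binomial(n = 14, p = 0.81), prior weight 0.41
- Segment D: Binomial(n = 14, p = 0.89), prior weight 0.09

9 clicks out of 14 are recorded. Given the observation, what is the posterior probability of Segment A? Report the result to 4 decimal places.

By Bayes' theorem, P(k | x) = w_k f_k(x) / Σ_j w_j f_j(x).
Binomial probabilities:
  p_A = C(14,9)·0.25^9·0.75^5 = 2002·3.8147e-06·0.237305 = 0.0018123
  p_B = C(14,9)·0.57^9·0.43^5 = 2002·0.00635146·0.0147008 = 0.18693
  p_C = C(14,9)·0.81^9·0.19^5 = 2002·0.150095·0.00024761 = 0.0744042
  p_D = C(14,9)·0.89^9·0.11^5 = 2002·0.350356·1.61051e-05 = 0.0112963
Weight by the priors:
  w_A·p_A = 0.37 × 0.0018123 = 0.000670552
  w_B·p_B = 0.13 × 0.18693 = 0.024301
  w_C·p_C = 0.41 × 0.0744042 = 0.0305057
  w_D·p_D = 0.09 × 0.0112963 = 0.00101667
Marginal: 0.000670552 + 0.024301 + 0.0305057 + 0.00101667 = 0.0564939
P(Segment A | the observation) ≈ 0.0119

0.0119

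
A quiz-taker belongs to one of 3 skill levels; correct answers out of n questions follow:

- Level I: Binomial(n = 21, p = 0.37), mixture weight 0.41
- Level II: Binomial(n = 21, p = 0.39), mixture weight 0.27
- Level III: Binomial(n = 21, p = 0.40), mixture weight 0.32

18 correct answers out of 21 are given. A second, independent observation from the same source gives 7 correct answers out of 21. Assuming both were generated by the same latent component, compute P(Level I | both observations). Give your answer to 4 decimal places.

0.2079

P(component k | x) = P(Z=k)·f_k(x) / marginal(x), where marginal(x) = Σ_j P(Z=j)·f_j(x).
Since both observations come from the same component, the likelihood for component k is f_k(x₁)·f_k(x₂).
  L_I = [C(21,18)·0.37^18·0.63^3 = 1330·1.68901e-08·0.250047 = 5.617e-06] × [0.171271] = 9.62031e-07
  L_II = [C(21,18)·0.39^18·0.61^3 = 1330·4.35675e-08·0.226981 = 1.31524e-05] × [0.157607] = 2.0729e-06
  L_III = [C(21,18)·0.40^18·0.60^3 = 1330·6.87195e-08·0.216 = 1.97417e-05] × [0.149294] = 2.94732e-06
Weight by the priors:
  P(Z=I)·L_I = 0.41 × 9.62031e-07 = 3.94433e-07
  P(Z=II)·L_II = 0.27 × 2.0729e-06 = 5.59684e-07
  P(Z=III)·L_III = 0.32 × 2.94732e-06 = 9.43143e-07
Evidence: 3.94433e-07 + 5.59684e-07 + 9.43143e-07 = 1.89726e-06
So the posterior for Level I is 3.94433e-07 / 1.89726e-06 ≈ 0.2079.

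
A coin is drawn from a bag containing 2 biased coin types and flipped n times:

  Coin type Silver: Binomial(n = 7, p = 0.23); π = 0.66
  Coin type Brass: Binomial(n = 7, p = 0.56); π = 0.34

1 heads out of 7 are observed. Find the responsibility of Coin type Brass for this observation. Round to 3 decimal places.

The responsibility of component k is π_k f_k(x) divided by Σ_j π_j f_j(x).
Component likelihoods at x = 1 heads out of 7:
  p_Silver = C(7,1)·0.23^1·0.77^6 = 7·0.23·0.208422 = 0.33556
  p_Brass = C(7,1)·0.56^1·0.44^6 = 7·0.56·0.00725631 = 0.0284448
Unnormalised posteriors:
  π_Silver·p_Silver = 0.66 × 0.33556 = 0.22147
  π_Brass·p_Brass = 0.34 × 0.0284448 = 0.00967122
Marginal: 0.22147 + 0.00967122 = 0.231141
Responsibility of Coin type Brass: 0.00967122 / 0.231141 ≈ 0.042

0.042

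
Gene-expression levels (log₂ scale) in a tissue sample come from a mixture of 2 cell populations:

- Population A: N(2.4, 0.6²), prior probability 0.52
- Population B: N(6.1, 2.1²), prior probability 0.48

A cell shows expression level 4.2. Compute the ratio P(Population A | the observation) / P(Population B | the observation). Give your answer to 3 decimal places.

Only the two components matter; the odds are (π_i f_i(x)) / (π_j f_j(x)).
Normal densities:
  L_A = (1/(0.6·√(2π)))·exp(−(4.2−2.4)²/(2·0.6²)) = 0.664904·exp(-4.50000) = 0.00738641
  L_B = (1/(2.1·√(2π)))·exp(−(4.2−6.1)²/(2·2.1²)) = 0.189973·exp(-0.40930) = 0.126164
Posterior odds = (π_A·L_A) / (π_B·L_B) = (0.52·0.00738641) / (0.48·0.126164) = 0.00384094 / 0.0605587 ≈ 0.063

0.063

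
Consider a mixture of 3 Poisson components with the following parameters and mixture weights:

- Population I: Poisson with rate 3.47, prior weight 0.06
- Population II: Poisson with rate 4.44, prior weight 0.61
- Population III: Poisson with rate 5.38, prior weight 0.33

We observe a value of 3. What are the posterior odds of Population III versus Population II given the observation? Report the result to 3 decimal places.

0.376

The posterior odds equal the prior odds times the likelihood ratio: (w_i/w_j)·(f_i(x)/f_j(x)).
Component likelihoods at x = 3:
  L_I = 0.216688
  L_II = 0.17208
  L_III = 0.119589
Posterior odds = (w_III·L_III) / (w_II·L_II) = (0.33·0.119589) / (0.61·0.17208) = 0.0394644 / 0.104969 ≈ 0.376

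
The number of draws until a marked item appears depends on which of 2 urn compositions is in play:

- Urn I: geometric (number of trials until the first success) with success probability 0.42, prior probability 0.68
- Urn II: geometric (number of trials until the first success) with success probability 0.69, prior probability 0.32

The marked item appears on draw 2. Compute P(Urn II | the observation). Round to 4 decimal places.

0.2924

The responsibility of component k is w_k f_k(x) divided by Σ_j w_j f_j(x).
Component likelihoods at x = 2:
  f_I = 0.42·(1−0.42)^1 = 0.42·0.58 = 0.2436
  f_II = 0.69·(1−0.69)^1 = 0.69·0.31 = 0.2139
Weight by the priors:
  w_I·f_I = 0.68 × 0.2436 = 0.165648
  w_II·f_II = 0.32 × 0.2139 = 0.068448
Sum: 0.165648 + 0.068448 = 0.234096
So the posterior for Urn II is 0.068448 / 0.234096 ≈ 0.2924.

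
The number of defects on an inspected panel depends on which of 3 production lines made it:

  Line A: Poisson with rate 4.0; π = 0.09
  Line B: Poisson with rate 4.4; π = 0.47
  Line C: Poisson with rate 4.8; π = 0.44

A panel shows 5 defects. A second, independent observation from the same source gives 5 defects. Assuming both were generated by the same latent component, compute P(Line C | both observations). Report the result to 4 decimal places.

By Bayes' theorem, P(k | x) = π_k f_k(x) / Σ_j π_j f_j(x).
Since both observations come from the same component, the likelihood for component k is f_k(x₁)·f_k(x₂).
  L_A = [0.156293] × [0.156293] = 0.0244276
  L_B = [0.168728] × [0.168728] = 0.028469
  L_C = [0.174748] × [0.174748] = 0.0305368
Weight by the priors:
  π_A·L_A = 0.09 × 0.0244276 = 0.00219849
  π_B·L_B = 0.47 × 0.028469 = 0.0133804
  π_C·L_C = 0.44 × 0.0305368 = 0.0134362
Normaliser: 0.00219849 + 0.0133804 + 0.0134362 = 0.0290151
P(Line C | x₁, x₂) ≈ 0.4631

0.4631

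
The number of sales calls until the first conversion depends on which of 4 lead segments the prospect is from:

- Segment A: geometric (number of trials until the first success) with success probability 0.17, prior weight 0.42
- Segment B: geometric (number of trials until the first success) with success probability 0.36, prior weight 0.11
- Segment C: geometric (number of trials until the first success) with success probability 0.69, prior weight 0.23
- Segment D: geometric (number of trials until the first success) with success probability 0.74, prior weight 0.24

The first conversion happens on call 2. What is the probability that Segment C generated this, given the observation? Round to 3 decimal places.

0.273

P(component k | x) = π_k·f_k(x) / marginal(x), where marginal(x) = Σ_j π_j·f_j(x).
Component likelihoods at x = 2:
  p_A = 0.1411
  p_B = 0.2304
  p_C = 0.2139
  p_D = 0.1924
Weight by the priors:
  π_A·p_A = 0.42 × 0.1411 = 0.059262
  π_B·p_B = 0.11 × 0.2304 = 0.025344
  π_C·p_C = 0.23 × 0.2139 = 0.049197
  π_D·p_D = 0.24 × 0.1924 = 0.046176
Sum: 0.059262 + 0.025344 + 0.049197 + 0.046176 = 0.179979
Responsibility of Segment C: 0.049197 / 0.179979 ≈ 0.273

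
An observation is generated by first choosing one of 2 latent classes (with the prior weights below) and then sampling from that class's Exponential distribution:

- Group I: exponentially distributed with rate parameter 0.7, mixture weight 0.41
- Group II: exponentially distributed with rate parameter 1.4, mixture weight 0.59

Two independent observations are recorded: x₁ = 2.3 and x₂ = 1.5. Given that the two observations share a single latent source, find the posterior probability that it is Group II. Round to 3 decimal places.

0.287

Posterior ∝ prior × likelihood, so P(k | x) ∝ π_k f_k(x); normalise over all components.
Since both observations come from the same component, the likelihood for component k is f_k(x₁)·f_k(x₂).
  L_I = [0.7·e^(−0.7·2.3) = 0.7·e^(−1.6100) = 0.139921] × [0.244956] = 0.0342746
  L_II = [1.4·e^(−1.4·2.3) = 1.4·e^(−3.2200) = 0.0559371] × [0.171439] = 0.0095898
Weight by the priors:
  π_I·L_I = 0.41 × 0.0342746 = 0.0140526
  π_II·L_II = 0.59 × 0.0095898 = 0.00565798
Sum: 0.0140526 + 0.00565798 = 0.0197106
P(Group II | data) ≈ 0.287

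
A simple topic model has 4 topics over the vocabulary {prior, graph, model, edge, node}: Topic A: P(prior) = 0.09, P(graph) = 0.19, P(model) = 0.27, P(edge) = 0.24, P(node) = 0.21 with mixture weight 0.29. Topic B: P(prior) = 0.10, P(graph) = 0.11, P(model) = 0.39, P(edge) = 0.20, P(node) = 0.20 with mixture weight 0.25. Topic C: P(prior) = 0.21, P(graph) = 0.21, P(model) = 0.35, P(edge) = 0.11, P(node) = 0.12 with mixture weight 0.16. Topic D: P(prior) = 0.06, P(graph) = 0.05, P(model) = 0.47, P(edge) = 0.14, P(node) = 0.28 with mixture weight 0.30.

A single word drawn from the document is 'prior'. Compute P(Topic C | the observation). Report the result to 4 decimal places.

0.3272

P(component k | x) = w_k·f_k(x) / marginal(x), where marginal(x) = Σ_j w_j·f_j(x).
Evaluate each component's likelihood at the observed value:
  L_A = 0.09
  L_B = 0.1
  L_C = 0.21
  L_D = 0.06
Unnormalised posteriors:
  w_A·L_A = 0.29 × 0.09 = 0.0261
  w_B·L_B = 0.25 × 0.1 = 0.025
  w_C·L_C = 0.16 × 0.21 = 0.0336
  w_D·L_D = 0.30 × 0.06 = 0.018
Normaliser: 0.0261 + 0.025 + 0.0336 + 0.018 = 0.1027
Responsibility of Topic C: 0.0336 / 0.1027 ≈ 0.3272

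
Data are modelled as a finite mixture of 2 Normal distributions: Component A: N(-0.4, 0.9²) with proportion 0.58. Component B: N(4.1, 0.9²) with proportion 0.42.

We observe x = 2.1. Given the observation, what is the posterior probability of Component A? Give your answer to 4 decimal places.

The responsibility of component k is w_k f_k(x) divided by Σ_j w_j f_j(x).
Evaluate each component's likelihood at the observed value:
  f_A = 0.00935726
  f_B = 0.0375263
Multiply by the mixture weights:
  w_A·f_A = 0.58 × 0.00935726 = 0.00542721
  w_B·f_B = 0.42 × 0.0375263 = 0.015761
Sum: 0.00542721 + 0.015761 = 0.0211882
P(Component A | the observation) = 0.00542721 / 0.0211882 ≈ 0.2561

0.2561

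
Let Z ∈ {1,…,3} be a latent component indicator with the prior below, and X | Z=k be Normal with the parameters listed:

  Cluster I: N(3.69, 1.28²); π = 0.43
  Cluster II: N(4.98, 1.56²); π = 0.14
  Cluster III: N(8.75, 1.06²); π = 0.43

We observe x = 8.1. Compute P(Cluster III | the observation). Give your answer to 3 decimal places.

By Bayes' theorem, P(k | x) = π_k f_k(x) / Σ_j π_j f_j(x).
Normal densities:
  f_I = (1/(1.28·√(2π)))·exp(−(8.1−3.69)²/(2·1.28²)) = 0.311674·exp(-5.93509) = 0.000824373
  f_II = (1/(1.56·√(2π)))·exp(−(8.1−4.98)²/(2·1.56²)) = 0.255732·exp(-2.00000) = 0.0346096
  f_III = (1/(1.06·√(2π)))·exp(−(8.1−8.75)²/(2·1.06²)) = 0.376361·exp(-0.18801) = 0.311854
Multiply by the mixture weights:
  π_I·f_I = 0.43 × 0.000824373 = 0.00035448
  π_II·f_II = 0.14 × 0.0346096 = 0.00484534
  π_III·f_III = 0.43 × 0.311854 = 0.134097
Denominator: 0.00035448 + 0.00484534 + 0.134097 = 0.139297
P(Cluster III | 8.1) = 0.134097 / 0.139297 ≈ 0.963

0.963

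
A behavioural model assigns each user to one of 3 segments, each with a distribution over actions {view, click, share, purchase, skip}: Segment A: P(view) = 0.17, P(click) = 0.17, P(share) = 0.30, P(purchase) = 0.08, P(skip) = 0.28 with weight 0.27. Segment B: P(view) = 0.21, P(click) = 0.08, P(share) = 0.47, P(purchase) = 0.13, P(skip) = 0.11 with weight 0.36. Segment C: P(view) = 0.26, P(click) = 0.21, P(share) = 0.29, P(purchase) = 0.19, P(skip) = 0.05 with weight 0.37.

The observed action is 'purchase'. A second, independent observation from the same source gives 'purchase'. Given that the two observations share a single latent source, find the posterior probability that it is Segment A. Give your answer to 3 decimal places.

P(component k | x) = w_k·f_k(x) / marginal(x), where marginal(x) = Σ_j w_j·f_j(x).
Since both observations come from the same component, the likelihood for component k is f_k(x₁)·f_k(x₂).
  p_A = [P(purchase | comp) = 0.08] × [0.08] = 0.0064
  p_B = [P(purchase | comp) = 0.13] × [0.13] = 0.0169
  p_C = [P(purchase | comp) = 0.19] × [0.19] = 0.0361
Unnormalised posteriors:
  w_A·p_A = 0.27 × 0.0064 = 0.001728
  w_B·p_B = 0.36 × 0.0169 = 0.006084
  w_C·p_C = 0.37 × 0.0361 = 0.013357
Marginal: 0.001728 + 0.006084 + 0.013357 = 0.021169
So the posterior for Segment A is 0.001728 / 0.021169 ≈ 0.082.

0.082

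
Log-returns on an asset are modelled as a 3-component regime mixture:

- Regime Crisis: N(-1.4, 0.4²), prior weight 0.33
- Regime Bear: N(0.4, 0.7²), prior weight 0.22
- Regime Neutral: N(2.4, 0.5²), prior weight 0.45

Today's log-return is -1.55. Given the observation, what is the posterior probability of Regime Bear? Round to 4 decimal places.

0.0084

Posterior ∝ prior × likelihood, so P(k | x) ∝ π_k f_k(x); normalise over all components.
Component likelihoods at x = -1.55:
  p_Crisis = (1/(0.4·√(2π)))·exp(−(-1.55−-1.4)²/(2·0.4²)) = 0.997356·exp(-0.07031) = 0.929638
  p_Bear = (1/(0.7·√(2π)))·exp(−(-1.55−0.4)²/(2·0.7²)) = 0.569918·exp(-3.88010) = 0.0117681
  p_Neutral = (1/(0.5·√(2π)))·exp(−(-1.55−2.4)²/(2·0.5²)) = 0.797885·exp(-31.20500) = 2.23759e-14
Unnormalised posteriors:
  π_Crisis·p_Crisis = 0.33 × 0.929638 = 0.30678
  π_Bear·p_Bear = 0.22 × 0.0117681 = 0.00258897
  π_Neutral·p_Neutral = 0.45 × 2.23759e-14 = 1.00692e-14
Marginal: 0.30678 + 0.00258897 + 1.00692e-14 = 0.309369
P(Regime Bear | -1.55) ≈ 0.0084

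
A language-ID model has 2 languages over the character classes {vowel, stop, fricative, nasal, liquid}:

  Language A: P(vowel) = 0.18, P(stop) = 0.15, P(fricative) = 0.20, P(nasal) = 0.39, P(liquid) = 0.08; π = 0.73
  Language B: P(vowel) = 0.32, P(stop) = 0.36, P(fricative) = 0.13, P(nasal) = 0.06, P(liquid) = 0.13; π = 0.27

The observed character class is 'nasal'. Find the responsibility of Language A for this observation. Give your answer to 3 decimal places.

0.946

P(component k | x) = π_k·f_k(x) / marginal(x), where marginal(x) = Σ_j π_j·f_j(x).
Evaluate each component's likelihood at the observed value:
  f_A = P(nasal | comp) = 0.39
  f_B = P(nasal | comp) = 0.06
Prior × likelihood for each component:
  π_A·f_A = 0.73 × 0.39 = 0.2847
  π_B·f_B = 0.27 × 0.06 = 0.0162
Evidence: 0.2847 + 0.0162 = 0.3009
Responsibility of Language A: 0.2847 / 0.3009 ≈ 0.946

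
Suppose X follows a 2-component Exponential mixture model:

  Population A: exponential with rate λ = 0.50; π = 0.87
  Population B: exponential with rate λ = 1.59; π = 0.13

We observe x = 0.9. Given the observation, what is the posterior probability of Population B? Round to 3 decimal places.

P(component k | x) = π_k·f_k(x) / marginal(x), where marginal(x) = Σ_j π_j·f_j(x).
Exponential densities:
  f_A = 0.50·e^(−0.50·0.9) = 0.50·e^(−0.4500) = 0.318814
  f_B = 1.59·e^(−1.59·0.9) = 1.59·e^(−1.4310) = 0.380121
Prior × likelihood for each component:
  π_A·f_A = 0.87 × 0.318814 = 0.277368
  π_B·f_B = 0.13 × 0.380121 = 0.0494157
Marginal: 0.277368 + 0.0494157 = 0.326784
So the posterior for Population B is 0.0494157 / 0.326784 ≈ 0.151.

0.151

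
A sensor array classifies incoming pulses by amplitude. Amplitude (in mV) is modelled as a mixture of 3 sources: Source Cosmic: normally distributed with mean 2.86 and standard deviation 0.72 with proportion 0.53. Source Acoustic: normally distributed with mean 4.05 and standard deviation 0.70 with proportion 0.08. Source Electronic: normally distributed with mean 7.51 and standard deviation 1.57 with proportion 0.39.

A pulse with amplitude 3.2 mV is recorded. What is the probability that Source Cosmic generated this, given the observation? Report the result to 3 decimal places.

0.916

The responsibility of component k is w_k f_k(x) divided by Σ_j w_j f_j(x).
Normal densities:
  f_Cosmic = 0.495627
  f_Acoustic = 0.272666
  f_Electronic = 0.0058686
Multiply by the mixture weights:
  w_Cosmic·f_Cosmic = 0.53 × 0.495627 = 0.262682
  w_Acoustic·f_Acoustic = 0.08 × 0.272666 = 0.0218133
  w_Electronic·f_Electronic = 0.39 × 0.0058686 = 0.00228876
Evidence: 0.262682 + 0.0218133 + 0.00228876 = 0.286784
So the posterior for Source Cosmic is 0.262682 / 0.286784 ≈ 0.916.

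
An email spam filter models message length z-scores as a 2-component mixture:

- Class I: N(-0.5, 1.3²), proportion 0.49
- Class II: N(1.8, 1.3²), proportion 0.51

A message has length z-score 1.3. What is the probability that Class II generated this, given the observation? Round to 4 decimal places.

Posterior ∝ prior × likelihood, so P(k | x) ∝ w_k f_k(x); normalise over all components.
Component likelihoods at x = 1.3:
  L_I = 0.117669
  L_II = 0.285
Weight by the priors:
  w_I·L_I = 0.49 × 0.117669 = 0.0576576
  w_II·L_II = 0.51 × 0.285 = 0.14535
Marginal: 0.0576576 + 0.14535 = 0.203007
Responsibility of Class II: 0.14535 / 0.203007 ≈ 0.7160

0.7160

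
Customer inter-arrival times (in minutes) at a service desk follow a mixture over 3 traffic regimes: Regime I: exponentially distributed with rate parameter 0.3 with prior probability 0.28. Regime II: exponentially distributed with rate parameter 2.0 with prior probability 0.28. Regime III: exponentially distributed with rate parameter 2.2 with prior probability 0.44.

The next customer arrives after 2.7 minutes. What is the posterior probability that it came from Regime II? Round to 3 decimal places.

0.060

By Bayes' theorem, P(k | x) = w_k f_k(x) / Σ_j w_j f_j(x).
Component likelihoods at x = 2.7 minutes:
  p_I = 0.3·e^(−0.3·2.7) = 0.3·e^(−0.8100) = 0.133457
  p_II = 2.0·e^(−2.0·2.7) = 2.0·e^(−5.4000) = 0.00903316
  p_III = 2.2·e^(−2.2·2.7) = 2.2·e^(−5.9400) = 0.00579047
Weight by the priors:
  w_I·p_I = 0.28 × 0.133457 = 0.0373681
  w_II·p_II = 0.28 × 0.00903316 = 0.00252929
  w_III·p_III = 0.44 × 0.00579047 = 0.0025478
Sum: 0.0373681 + 0.00252929 + 0.0025478 = 0.0424452
P(Regime II | data) = 0.00252929 / 0.0424452 ≈ 0.060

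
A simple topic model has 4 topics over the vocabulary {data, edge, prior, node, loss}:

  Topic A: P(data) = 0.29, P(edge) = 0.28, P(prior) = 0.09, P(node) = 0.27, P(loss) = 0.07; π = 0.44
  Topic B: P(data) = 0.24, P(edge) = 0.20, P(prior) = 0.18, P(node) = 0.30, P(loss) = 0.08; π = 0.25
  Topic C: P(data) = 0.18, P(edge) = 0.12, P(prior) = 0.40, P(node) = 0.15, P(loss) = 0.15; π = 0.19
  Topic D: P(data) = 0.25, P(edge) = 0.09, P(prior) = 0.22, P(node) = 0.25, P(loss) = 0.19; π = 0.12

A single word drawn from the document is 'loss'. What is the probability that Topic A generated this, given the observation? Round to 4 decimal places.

The responsibility of component k is w_k f_k(x) divided by Σ_j w_j f_j(x).
Component likelihoods at x = 'loss':
  L_A = P(loss | comp) = 0.07
  L_B = P(loss | comp) = 0.08
  L_C = P(loss | comp) = 0.15
  L_D = P(loss | comp) = 0.19
Weight by the priors:
  w_A·L_A = 0.44 × 0.07 = 0.0308
  w_B·L_B = 0.25 × 0.08 = 0.02
  w_C·L_C = 0.19 × 0.15 = 0.0285
  w_D·L_D = 0.12 × 0.19 = 0.0228
Marginal: 0.0308 + 0.02 + 0.0285 + 0.0228 = 0.1021
P(Topic A | the observation) = 0.0308 / 0.1021 ≈ 0.3017

0.3017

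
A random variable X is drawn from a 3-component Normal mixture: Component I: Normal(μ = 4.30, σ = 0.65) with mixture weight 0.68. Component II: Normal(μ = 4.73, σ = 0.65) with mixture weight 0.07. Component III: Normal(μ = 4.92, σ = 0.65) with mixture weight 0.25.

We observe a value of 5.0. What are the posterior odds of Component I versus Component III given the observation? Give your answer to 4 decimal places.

The posterior odds equal the prior odds times the likelihood ratio: (w_i/w_j)·(f_i(x)/f_j(x)).
Normal densities:
  p_I = 0.343682
  p_II = 0.563027
  p_III = 0.609126
Odds = (0.68/0.25) × (0.343682/0.609126) = 2.72 × 0.564222 ≈ 1.5347

1.5347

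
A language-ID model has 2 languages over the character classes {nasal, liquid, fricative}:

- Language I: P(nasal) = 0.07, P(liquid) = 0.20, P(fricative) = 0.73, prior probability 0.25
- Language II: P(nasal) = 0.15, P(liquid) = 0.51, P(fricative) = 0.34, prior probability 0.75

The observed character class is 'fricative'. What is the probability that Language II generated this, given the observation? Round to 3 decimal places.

0.583

Posterior ∝ prior × likelihood, so P(k | x) ∝ P(Z=k) f_k(x); normalise over all components.
Component likelihoods at x = 'fricative':
  f_I = P(fricative | comp) = 0.73
  f_II = P(fricative | comp) = 0.34
Multiply by the mixture weights:
  P(Z=I)·f_I = 0.25 × 0.73 = 0.1825
  P(Z=II)·f_II = 0.75 × 0.34 = 0.255
Marginal: 0.1825 + 0.255 = 0.4375
P(Language II | data) = 0.255 / 0.4375 ≈ 0.583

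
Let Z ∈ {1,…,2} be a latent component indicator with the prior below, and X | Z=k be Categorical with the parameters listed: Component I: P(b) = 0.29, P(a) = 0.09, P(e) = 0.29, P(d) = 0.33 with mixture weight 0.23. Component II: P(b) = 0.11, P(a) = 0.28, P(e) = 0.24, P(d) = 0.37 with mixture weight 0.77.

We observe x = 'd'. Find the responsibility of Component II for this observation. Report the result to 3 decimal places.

By Bayes' theorem, P(k | x) = π_k f_k(x) / Σ_j π_j f_j(x).
Component likelihoods at x = 'd':
  p_I = P(d | comp) = 0.33
  p_II = P(d | comp) = 0.37
Prior × likelihood for each component:
  π_I·p_I = 0.23 × 0.33 = 0.0759
  π_II·p_II = 0.77 × 0.37 = 0.2849
Denominator: 0.0759 + 0.2849 = 0.3608
P(Component II | 'd') ≈ 0.790

0.790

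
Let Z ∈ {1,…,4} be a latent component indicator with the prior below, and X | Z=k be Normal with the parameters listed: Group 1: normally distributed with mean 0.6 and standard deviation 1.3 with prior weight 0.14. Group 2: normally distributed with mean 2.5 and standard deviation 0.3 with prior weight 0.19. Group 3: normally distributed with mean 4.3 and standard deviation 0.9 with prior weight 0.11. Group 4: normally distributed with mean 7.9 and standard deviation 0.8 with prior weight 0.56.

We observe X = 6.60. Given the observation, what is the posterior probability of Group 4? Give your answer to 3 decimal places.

0.976

Posterior ∝ prior × likelihood, so P(k | x) ∝ π_k f_k(x); normalise over all components.
Normal densities:
  f_1 = (1/(1.3·√(2π)))·exp(−(6.60−0.6)²/(2·1.3²)) = 0.306879·exp(-10.65089) = 7.26683e-06
  f_2 = (1/(0.3·√(2π)))·exp(−(6.60−2.5)²/(2·0.3²)) = 1.329808·exp(-93.38889) = 3.67714e-41
  f_3 = (1/(0.9·√(2π)))·exp(−(6.60−4.3)²/(2·0.9²)) = 0.443269·exp(-3.26543) = 0.0169242
  f_4 = (1/(0.8·√(2π)))·exp(−(6.60−7.9)²/(2·0.8²)) = 0.498678·exp(-1.32031) = 0.133173
Prior × likelihood for each component:
  π_1·f_1 = 0.14 × 7.26683e-06 = 1.01736e-06
  π_2·f_2 = 0.19 × 3.67714e-41 = 6.98656e-42
  π_3·f_3 = 0.11 × 0.0169242 = 0.00186166
  π_4·f_4 = 0.56 × 0.133173 = 0.0745768
Sum: 1.01736e-06 + 6.98656e-42 + 0.00186166 + 0.0745768 = 0.0764395
P(Group 4 | x) = 0.0745768 / 0.0764395 ≈ 0.976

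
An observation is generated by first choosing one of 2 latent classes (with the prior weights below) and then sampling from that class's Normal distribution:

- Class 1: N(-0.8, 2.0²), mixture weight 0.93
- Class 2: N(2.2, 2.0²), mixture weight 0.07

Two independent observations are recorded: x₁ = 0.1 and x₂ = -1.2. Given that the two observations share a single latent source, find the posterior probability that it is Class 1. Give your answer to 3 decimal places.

0.989

Posterior ∝ prior × likelihood, so P(k | x) ∝ w_k f_k(x); normalise over all components.
Since both observations come from the same component, the likelihood for component k is f_k(x₁)·f_k(x₂).
  f_1 = [0.180263] × [0.195521] = 0.0352454
  f_2 = [0.114941] × [0.0470245] = 0.00540505
Multiply by the mixture weights:
  w_1·f_1 = 0.93 × 0.0352454 = 0.0327782
  w_2·f_2 = 0.07 × 0.00540505 = 0.000378354
Normaliser: 0.0327782 + 0.000378354 = 0.0331565
Responsibility of Class 1: 0.0327782 / 0.0331565 ≈ 0.989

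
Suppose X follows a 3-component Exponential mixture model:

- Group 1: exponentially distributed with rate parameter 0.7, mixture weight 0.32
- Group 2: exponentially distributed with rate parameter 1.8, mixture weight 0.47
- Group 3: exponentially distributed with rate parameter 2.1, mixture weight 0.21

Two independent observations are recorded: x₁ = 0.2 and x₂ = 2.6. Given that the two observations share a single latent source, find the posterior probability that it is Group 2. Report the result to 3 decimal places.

0.285

The responsibility of component k is π_k f_k(x) divided by Σ_j π_j f_j(x).
Since both observations come from the same component, the likelihood for component k is f_k(x₁)·f_k(x₂).
  L_1 = [0.7·e^(−0.7·0.2) = 0.7·e^(−0.1400) = 0.608551] × [0.113418] = 0.0690206
  L_2 = [1.8·e^(−1.8·0.2) = 1.8·e^(−0.3600) = 1.25582] × [0.0167022] = 0.0209749
  L_3 = [2.1·e^(−2.1·0.2) = 2.1·e^(−0.4200) = 1.3798] × [0.00893247] = 0.012325
Unnormalised posteriors:
  π_1·L_1 = 0.32 × 0.0690206 = 0.0220866
  π_2·L_2 = 0.47 × 0.0209749 = 0.00985822
  π_3·L_3 = 0.21 × 0.012325 = 0.00258825
Marginal: 0.0220866 + 0.00985822 + 0.00258825 = 0.0345331
Responsibility of Group 2: 0.00985822 / 0.0345331 ≈ 0.285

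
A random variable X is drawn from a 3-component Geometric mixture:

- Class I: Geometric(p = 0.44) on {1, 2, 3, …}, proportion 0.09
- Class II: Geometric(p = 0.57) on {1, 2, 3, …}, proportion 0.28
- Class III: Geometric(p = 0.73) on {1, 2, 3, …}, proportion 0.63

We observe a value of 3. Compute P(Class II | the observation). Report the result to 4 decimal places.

Apply Bayes' rule: the posterior for each component is proportional to its prior times its likelihood at x.
Geometric probabilities:
  p_I = 0.44·(1−0.44)^2 = 0.44·0.3136 = 0.137984
  p_II = 0.57·(1−0.57)^2 = 0.57·0.1849 = 0.105393
  p_III = 0.73·(1−0.73)^2 = 0.73·0.0729 = 0.053217
Multiply by the mixture weights:
  P(Z=I)·p_I = 0.09 × 0.137984 = 0.0124186
  P(Z=II)·p_II = 0.28 × 0.105393 = 0.02951
  P(Z=III)·p_III = 0.63 × 0.053217 = 0.0335267
Sum: 0.0124186 + 0.02951 + 0.0335267 = 0.0754553
P(Class II | 3) ≈ 0.3911

0.3911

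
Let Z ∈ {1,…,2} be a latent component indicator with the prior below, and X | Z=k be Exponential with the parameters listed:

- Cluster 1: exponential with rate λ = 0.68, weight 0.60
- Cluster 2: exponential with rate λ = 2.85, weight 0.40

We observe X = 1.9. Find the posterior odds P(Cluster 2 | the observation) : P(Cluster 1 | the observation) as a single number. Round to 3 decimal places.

Since P(k|x) ∝ P(Z=k) f_k(x), the posterior odds are P(Z=i) f_i(x) / (P(Z=j) f_j(x)).
Exponential densities:
  L_1 = 0.68·e^(−0.68·1.9) = 0.68·e^(−1.2920) = 0.18681
  L_2 = 2.85·e^(−2.85·1.9) = 2.85·e^(−5.4150) = 0.0126806
Posterior odds = (P(Z=2)·L_2) / (P(Z=1)·L_1) = (0.40·0.0126806) / (0.60·0.18681) = 0.00507225 / 0.112086 ≈ 0.045

0.045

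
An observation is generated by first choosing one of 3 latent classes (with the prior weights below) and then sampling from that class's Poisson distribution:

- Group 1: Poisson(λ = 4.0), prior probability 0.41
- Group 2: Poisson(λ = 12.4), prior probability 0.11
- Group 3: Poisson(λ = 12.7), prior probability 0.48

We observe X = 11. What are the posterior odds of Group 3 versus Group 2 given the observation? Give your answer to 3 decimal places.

4.205

Only the two components matter; the odds are (π_i f_i(x)) / (π_j f_j(x)).
Evaluate each component's likelihood at the observed value:
  p_1 = 0.00192454
  p_2 = 0.109959
  p_3 = 0.105961
Odds = (0.48/0.11) × (0.105961/0.109959) = 4.36364 × 0.963638 ≈ 4.205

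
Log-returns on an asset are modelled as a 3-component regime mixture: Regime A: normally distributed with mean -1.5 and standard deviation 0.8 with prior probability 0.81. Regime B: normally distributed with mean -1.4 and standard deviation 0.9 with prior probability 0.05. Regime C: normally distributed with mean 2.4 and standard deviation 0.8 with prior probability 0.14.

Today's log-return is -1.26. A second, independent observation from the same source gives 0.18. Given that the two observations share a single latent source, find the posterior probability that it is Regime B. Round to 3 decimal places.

Apply Bayes' rule: the posterior for each component is proportional to its prior times its likelihood at x.
Since both observations come from the same component, the likelihood for component k is f_k(x₁)·f_k(x₂).
  L_A = [(1/(0.8·√(2π)))·exp(−(-1.26−-1.5)²/(2·0.8²)) = 0.498678·exp(-0.04500) = 0.476735] × [0.0549795] = 0.0262106
  L_B = [(1/(0.9·√(2π)))·exp(−(-1.26−-1.4)²/(2·0.9²)) = 0.443269·exp(-0.01210) = 0.437939] × [0.0949347] = 0.0415756
  L_C = [(1/(0.8·√(2π)))·exp(−(-1.26−2.4)²/(2·0.8²)) = 0.498678·exp(-10.46531) = 1.42165e-05] × [0.0106084] = 1.50815e-07
Unnormalised posteriors:
  π_A·L_A = 0.81 × 0.0262106 = 0.0212306
  π_B·L_B = 0.05 × 0.0415756 = 0.00207878
  π_C·L_C = 0.14 × 1.50815e-07 = 2.1114e-08
Evidence: 0.0212306 + 0.00207878 + 2.1114e-08 = 0.0233094
P(Regime B | data) ≈ 0.089

0.089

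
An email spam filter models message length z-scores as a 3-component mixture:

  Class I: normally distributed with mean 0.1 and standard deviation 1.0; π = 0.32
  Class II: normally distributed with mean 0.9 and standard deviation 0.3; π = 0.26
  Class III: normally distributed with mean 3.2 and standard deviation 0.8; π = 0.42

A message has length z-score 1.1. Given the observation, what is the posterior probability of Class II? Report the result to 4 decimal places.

0.7670

P(component k | x) = π_k·f_k(x) / marginal(x), where marginal(x) = Σ_j π_j·f_j(x).
Normal densities:
  p_I = 0.241971
  p_II = 1.06483
  p_III = 0.0159052
Multiply by the mixture weights:
  π_I·p_I = 0.32 × 0.241971 = 0.0774306
  π_II·p_II = 0.26 × 1.06483 = 0.276855
  π_III·p_III = 0.42 × 0.0159052 = 0.0066802
Sum: 0.0774306 + 0.276855 + 0.0066802 = 0.360966
So the posterior for Class II is 0.276855 / 0.360966 ≈ 0.7670.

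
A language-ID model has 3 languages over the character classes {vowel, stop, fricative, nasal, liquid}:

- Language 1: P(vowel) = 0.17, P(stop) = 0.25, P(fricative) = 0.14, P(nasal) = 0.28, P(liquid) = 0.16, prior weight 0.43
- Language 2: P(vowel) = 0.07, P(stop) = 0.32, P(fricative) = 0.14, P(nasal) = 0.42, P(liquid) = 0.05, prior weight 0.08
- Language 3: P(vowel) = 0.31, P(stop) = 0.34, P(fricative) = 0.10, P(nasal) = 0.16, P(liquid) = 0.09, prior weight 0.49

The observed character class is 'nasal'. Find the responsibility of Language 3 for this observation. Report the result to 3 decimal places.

0.337

Posterior ∝ prior × likelihood, so P(k | x) ∝ w_k f_k(x); normalise over all components.
Component likelihoods at x = 'nasal':
  f_1 = P(nasal | comp) = 0.28
  f_2 = P(nasal | comp) = 0.42
  f_3 = P(nasal | comp) = 0.16
Multiply by the mixture weights:
  w_1·f_1 = 0.43 × 0.28 = 0.1204
  w_2·f_2 = 0.08 × 0.42 = 0.0336
  w_3·f_3 = 0.49 × 0.16 = 0.0784
Marginal: 0.1204 + 0.0336 + 0.0784 = 0.2324
Responsibility of Language 3: 0.0784 / 0.2324 ≈ 0.337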